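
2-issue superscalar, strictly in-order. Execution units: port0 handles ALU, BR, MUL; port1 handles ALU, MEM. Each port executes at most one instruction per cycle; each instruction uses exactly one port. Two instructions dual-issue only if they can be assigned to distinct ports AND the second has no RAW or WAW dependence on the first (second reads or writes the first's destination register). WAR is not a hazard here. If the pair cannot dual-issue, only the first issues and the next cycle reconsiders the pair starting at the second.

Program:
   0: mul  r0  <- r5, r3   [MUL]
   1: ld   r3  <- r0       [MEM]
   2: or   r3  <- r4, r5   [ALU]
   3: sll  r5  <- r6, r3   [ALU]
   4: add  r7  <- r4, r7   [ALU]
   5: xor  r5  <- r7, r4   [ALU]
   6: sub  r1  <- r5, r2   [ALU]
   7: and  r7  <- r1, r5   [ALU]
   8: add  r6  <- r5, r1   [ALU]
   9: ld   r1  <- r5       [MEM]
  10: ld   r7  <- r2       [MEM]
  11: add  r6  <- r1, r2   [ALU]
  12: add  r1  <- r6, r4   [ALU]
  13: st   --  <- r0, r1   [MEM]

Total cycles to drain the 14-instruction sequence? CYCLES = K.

#0 head=0: mul i0 RAW r0
#1 head=1: ld i1 WAW r3
#2 head=2: or i2 RAW r3
#3 head=3: sll;add i3,i4 pair
#4 head=5: xor i5 RAW r5
#5 head=6: sub i6 RAW r1
#6 head=7: and;add i7,i8 pair
#7 head=9: ld i9 no-port MEM/MEM
#8 head=10: ld;add i10,i11 pair
#9 head=12: add i12 RAW r1
#10 head=13: st i13 tail

CYCLES = 11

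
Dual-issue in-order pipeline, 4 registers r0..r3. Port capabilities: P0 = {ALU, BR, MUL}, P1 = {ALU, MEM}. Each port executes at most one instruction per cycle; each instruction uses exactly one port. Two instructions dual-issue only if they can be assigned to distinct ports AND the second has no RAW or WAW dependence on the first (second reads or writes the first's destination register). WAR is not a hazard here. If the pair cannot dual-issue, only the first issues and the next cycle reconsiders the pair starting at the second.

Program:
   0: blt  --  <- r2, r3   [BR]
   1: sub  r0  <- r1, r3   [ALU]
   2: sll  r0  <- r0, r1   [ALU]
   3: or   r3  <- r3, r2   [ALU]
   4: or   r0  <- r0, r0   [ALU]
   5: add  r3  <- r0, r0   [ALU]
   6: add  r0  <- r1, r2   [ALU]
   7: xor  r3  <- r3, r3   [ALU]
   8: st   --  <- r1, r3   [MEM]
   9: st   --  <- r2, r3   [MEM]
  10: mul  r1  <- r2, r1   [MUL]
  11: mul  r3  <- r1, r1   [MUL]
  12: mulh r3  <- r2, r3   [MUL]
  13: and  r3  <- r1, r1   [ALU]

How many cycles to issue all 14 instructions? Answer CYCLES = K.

CYCLES = 10

t=0 i0,i1:blt.BR;sub.ALU ; 2-wide
t=1 i2,i3:sll.ALU;or.ALU ; 2-wide
t=2 i4:or.ALU ; RAW r0
t=3 i5,i6:add.ALU;add.ALU ; 2-wide
t=4 i7:xor.ALU ; RAW r3
t=5 i8:st.MEM ; no-port MEM/MEM
t=6 i9,i10:st.MEM;mul.MUL ; 2-wide
t=7 i11:mul.MUL ; no-port MUL/MUL
t=8 i12:mulh.MUL ; WAW r3
t=9 i13:and.ALU ; tail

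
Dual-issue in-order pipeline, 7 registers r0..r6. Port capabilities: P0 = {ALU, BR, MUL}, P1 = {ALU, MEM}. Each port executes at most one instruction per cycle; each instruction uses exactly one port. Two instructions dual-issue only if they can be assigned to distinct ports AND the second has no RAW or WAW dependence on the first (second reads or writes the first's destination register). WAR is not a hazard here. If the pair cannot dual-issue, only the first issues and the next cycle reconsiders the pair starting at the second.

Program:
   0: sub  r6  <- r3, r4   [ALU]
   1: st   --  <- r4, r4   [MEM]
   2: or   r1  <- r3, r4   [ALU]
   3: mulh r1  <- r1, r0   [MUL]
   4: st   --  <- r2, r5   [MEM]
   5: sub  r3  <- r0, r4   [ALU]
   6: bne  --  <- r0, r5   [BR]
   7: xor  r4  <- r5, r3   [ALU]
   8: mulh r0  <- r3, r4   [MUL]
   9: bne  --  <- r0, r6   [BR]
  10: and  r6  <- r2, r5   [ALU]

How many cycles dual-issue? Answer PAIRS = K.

PAIRS = 4

[0] i0,i1  sub;st  -- dual
[1] i2  or  -- RAW+WAW r1
[2] i3,i4  mulh;st  -- dual
[3] i5,i6  sub;bne  -- dual
[4] i7  xor  -- RAW r4
[5] i8  mulh  -- no-port MUL/BR
[6] i9,i10  bne;and  -- dual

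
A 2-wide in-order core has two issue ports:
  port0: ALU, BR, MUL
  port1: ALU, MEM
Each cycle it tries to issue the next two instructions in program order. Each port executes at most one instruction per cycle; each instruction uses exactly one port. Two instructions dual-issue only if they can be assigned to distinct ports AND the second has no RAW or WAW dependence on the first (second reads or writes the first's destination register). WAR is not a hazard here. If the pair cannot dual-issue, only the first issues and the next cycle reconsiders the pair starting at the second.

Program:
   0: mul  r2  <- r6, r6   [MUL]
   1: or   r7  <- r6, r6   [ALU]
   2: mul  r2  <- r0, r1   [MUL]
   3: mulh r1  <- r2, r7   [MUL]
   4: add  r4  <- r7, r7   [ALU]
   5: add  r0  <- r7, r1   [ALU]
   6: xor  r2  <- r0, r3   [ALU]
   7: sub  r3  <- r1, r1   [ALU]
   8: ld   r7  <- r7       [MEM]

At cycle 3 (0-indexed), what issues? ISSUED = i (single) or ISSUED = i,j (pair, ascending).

#0 head=0: mul/or i0,i1 pair
#1 head=2: mul i2 no-port MUL/MUL
#2 head=3: mulh/add i3,i4 pair
#3 head=5: add i5 RAW r0
#4 head=6: xor/sub i6,i7 pair
#5 head=8: ld i8 tail

ISSUED = 5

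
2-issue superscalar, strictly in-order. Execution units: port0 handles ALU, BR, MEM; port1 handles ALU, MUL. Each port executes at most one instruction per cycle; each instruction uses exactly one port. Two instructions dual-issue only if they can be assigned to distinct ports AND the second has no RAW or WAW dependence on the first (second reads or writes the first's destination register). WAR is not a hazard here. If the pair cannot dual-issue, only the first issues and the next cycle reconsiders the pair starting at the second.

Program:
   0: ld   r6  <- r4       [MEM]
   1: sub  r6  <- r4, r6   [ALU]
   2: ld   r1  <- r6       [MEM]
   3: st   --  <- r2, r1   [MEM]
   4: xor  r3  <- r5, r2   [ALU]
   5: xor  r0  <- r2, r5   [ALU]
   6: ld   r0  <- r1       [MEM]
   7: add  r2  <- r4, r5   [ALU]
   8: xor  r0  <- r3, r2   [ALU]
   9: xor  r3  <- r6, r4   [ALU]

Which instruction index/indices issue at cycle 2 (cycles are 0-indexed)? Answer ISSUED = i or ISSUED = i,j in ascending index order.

0. ld.MEM @i0  | RAW+WAW r6
1. sub.ALU @i1  | RAW r6
2. ld.MEM @i2  | no-port MEM/MEM
3. st.MEM;xor.ALU @i3,i4  | pair
4. xor.ALU @i5  | WAW r0
5. ld.MEM;add.ALU @i6,i7  | pair
6. xor.ALU;xor.ALU @i8,i9  | pair

ISSUED = 2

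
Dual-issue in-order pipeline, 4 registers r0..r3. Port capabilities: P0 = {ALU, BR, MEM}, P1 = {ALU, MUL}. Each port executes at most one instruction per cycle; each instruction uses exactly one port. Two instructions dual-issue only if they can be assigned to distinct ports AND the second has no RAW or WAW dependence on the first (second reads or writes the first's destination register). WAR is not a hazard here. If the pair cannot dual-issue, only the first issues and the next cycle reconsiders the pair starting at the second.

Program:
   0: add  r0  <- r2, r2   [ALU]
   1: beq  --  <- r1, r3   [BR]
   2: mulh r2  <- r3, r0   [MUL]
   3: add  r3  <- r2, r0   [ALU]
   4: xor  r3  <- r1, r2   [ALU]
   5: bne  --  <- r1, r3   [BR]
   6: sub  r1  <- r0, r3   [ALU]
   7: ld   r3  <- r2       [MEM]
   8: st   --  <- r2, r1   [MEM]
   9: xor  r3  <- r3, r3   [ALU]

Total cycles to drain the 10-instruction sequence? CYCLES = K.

[0] i0+i1  add.ALU/beq.BR  -- pair
[1] i2  mulh.MUL  -- RAW r2
[2] i3  add.ALU  -- WAW r3
[3] i4  xor.ALU  -- RAW r3
[4] i5+i6  bne.BR/sub.ALU  -- pair
[5] i7  ld.MEM  -- no-port MEM/MEM
[6] i8+i9  st.MEM/xor.ALU  -- pair

CYCLES = 7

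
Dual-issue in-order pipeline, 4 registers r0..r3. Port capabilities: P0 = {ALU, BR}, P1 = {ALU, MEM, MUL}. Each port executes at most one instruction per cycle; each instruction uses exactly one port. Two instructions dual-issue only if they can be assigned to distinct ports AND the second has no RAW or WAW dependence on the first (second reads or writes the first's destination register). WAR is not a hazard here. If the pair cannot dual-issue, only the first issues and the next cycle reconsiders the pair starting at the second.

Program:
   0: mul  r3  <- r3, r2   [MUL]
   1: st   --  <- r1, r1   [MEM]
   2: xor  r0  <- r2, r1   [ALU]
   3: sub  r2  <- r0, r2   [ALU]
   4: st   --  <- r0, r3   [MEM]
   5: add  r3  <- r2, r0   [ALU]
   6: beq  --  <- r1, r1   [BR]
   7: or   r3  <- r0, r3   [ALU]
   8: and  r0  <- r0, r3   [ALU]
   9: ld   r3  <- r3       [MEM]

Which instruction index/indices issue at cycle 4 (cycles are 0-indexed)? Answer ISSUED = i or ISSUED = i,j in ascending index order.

ISSUED = 7

0. mul @i0  | no-port MUL/MEM
1. st+xor @i1/i2  | pair
2. sub+st @i3/i4  | pair
3. add+beq @i5/i6  | pair
4. or @i7  | RAW r3
5. and+ld @i8/i9  | pair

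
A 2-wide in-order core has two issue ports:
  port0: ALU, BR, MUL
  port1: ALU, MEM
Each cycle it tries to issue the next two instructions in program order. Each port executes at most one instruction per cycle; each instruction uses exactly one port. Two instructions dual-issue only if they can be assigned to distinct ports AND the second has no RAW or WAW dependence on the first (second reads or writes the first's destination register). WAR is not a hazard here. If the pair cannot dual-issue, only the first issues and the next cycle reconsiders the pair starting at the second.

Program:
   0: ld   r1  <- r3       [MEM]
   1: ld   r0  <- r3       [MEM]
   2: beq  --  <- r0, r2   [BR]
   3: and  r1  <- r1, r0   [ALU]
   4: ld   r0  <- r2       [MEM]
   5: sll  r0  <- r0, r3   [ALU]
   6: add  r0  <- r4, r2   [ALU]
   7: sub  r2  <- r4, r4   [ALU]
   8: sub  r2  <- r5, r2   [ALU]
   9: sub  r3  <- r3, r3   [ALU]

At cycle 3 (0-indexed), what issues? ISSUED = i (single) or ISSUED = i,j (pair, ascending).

ISSUED = 4

0. ld.MEM @i0  | no-port MEM/MEM
1. ld.MEM @i1  | RAW r0
2. beq.BR/and.ALU @i2,i3  | pair
3. ld.MEM @i4  | RAW+WAW r0
4. sll.ALU @i5  | WAW r0
5. add.ALU/sub.ALU @i6,i7  | pair
6. sub.ALU/sub.ALU @i8,i9  | pair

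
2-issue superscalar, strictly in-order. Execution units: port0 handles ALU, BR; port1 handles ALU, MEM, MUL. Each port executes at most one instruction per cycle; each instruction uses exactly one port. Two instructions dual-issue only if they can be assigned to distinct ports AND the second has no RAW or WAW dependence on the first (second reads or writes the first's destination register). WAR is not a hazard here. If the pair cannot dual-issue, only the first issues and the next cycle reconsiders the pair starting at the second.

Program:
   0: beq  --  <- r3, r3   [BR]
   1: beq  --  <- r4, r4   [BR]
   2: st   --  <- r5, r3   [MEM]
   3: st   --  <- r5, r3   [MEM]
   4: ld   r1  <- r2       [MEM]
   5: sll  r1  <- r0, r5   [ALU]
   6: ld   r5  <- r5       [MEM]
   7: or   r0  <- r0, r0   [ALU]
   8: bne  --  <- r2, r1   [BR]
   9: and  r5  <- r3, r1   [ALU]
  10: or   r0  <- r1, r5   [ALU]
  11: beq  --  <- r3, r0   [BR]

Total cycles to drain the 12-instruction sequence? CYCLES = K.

t=0 i0:beq ; no-port BR/BR
t=1 i1+i2:beq;st ; dual
t=2 i3:st ; no-port MEM/MEM
t=3 i4:ld ; WAW r1
t=4 i5+i6:sll;ld ; dual
t=5 i7+i8:or;bne ; dual
t=6 i9:and ; RAW r5
t=7 i10:or ; RAW r0
t=8 i11:beq ; tail

CYCLES = 9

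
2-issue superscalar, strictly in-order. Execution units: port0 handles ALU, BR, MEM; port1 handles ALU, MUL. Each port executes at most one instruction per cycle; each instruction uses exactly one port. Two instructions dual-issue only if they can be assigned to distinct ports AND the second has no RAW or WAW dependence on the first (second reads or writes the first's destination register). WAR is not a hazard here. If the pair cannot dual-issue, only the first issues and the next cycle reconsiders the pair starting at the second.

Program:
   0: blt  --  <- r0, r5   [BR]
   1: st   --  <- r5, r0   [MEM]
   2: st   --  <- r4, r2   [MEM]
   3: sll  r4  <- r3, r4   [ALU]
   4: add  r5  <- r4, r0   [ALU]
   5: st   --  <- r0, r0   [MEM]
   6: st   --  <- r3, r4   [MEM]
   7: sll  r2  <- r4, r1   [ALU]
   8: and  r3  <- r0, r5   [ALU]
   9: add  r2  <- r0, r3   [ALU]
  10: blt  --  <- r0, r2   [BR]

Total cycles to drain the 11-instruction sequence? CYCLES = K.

CYCLES = 8

t=0 i0:blt ; no-port BR/MEM
t=1 i1:st ; no-port MEM/MEM
t=2 i2,i3:st+sll ; 2-wide
t=3 i4,i5:add+st ; 2-wide
t=4 i6,i7:st+sll ; 2-wide
t=5 i8:and ; RAW r3
t=6 i9:add ; RAW r2
t=7 i10:blt ; tail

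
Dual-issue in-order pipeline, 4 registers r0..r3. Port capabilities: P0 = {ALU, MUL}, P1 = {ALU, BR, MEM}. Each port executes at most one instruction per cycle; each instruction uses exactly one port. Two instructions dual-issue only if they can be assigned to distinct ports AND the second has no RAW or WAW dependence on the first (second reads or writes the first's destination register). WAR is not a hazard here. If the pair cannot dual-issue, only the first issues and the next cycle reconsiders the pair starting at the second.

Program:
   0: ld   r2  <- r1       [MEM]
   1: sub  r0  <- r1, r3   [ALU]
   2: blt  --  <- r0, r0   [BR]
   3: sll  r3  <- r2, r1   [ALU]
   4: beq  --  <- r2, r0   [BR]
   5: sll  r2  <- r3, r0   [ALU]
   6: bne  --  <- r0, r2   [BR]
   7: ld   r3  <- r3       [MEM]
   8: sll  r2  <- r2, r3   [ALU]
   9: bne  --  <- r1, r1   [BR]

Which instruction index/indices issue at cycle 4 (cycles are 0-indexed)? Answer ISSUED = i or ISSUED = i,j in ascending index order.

#0 head=0: ld.MEM/sub.ALU i0+i1 2-wide
#1 head=2: blt.BR/sll.ALU i2+i3 2-wide
#2 head=4: beq.BR/sll.ALU i4+i5 2-wide
#3 head=6: bne.BR i6 no-port BR/MEM
#4 head=7: ld.MEM i7 RAW r3
#5 head=8: sll.ALU/bne.BR i8+i9 2-wide

ISSUED = 7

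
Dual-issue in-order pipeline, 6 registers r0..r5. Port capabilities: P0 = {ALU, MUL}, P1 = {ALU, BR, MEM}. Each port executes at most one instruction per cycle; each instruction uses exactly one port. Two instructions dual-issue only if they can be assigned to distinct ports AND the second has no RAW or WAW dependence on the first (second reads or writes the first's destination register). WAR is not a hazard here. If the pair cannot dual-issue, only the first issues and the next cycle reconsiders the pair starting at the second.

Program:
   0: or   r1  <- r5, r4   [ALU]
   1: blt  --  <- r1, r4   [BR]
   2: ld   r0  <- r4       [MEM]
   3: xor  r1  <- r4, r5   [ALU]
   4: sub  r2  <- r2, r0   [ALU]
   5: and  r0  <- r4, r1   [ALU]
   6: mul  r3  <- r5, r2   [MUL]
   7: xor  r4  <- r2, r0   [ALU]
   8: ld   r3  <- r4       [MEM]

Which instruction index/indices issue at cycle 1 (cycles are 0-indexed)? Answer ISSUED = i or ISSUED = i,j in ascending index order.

ISSUED = 1

  cy0 -> i0 (or.ALU) RAW r1
  cy1 -> i1 (blt.BR) no-port BR/MEM
  cy2 -> i2/i3 (ld.MEM/xor.ALU) pair
  cy3 -> i4/i5 (sub.ALU/and.ALU) pair
  cy4 -> i6/i7 (mul.MUL/xor.ALU) pair
  cy5 -> i8 (ld.MEM) tail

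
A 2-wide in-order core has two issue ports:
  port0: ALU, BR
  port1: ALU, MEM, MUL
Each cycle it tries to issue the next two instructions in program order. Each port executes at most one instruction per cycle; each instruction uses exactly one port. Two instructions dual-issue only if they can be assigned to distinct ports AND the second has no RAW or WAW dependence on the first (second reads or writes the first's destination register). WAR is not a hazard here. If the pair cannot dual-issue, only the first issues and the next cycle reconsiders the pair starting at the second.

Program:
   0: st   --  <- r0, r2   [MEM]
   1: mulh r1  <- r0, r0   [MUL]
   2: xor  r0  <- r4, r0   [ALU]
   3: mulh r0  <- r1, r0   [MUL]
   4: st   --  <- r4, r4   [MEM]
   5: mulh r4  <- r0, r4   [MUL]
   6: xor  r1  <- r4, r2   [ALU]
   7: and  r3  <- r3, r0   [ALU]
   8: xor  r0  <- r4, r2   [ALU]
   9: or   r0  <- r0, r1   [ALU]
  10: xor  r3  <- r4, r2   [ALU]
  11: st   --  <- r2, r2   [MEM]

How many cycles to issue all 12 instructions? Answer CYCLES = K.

[0] i0  st  -- no-port MEM/MUL
[1] i1+i2  mulh;xor  -- dual
[2] i3  mulh  -- no-port MUL/MEM
[3] i4  st  -- no-port MEM/MUL
[4] i5  mulh  -- RAW r4
[5] i6+i7  xor;and  -- dual
[6] i8  xor  -- RAW+WAW r0
[7] i9+i10  or;xor  -- dual
[8] i11  st  -- tail

CYCLES = 9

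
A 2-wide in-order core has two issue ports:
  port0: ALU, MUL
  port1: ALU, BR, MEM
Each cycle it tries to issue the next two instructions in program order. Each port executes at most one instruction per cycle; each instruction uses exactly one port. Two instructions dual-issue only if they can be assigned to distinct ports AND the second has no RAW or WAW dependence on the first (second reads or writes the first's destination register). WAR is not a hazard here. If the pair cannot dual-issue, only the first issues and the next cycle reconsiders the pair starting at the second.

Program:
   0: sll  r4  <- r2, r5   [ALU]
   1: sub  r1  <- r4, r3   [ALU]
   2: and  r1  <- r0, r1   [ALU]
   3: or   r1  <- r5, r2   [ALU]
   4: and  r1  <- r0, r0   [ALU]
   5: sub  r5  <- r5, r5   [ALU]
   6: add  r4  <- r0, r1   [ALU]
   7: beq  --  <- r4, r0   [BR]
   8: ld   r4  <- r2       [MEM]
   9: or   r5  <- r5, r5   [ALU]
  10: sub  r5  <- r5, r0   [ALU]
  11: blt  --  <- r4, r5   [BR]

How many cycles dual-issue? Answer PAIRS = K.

#0 head=0: sll.ALU i0 RAW r4
#1 head=1: sub.ALU i1 RAW+WAW r1
#2 head=2: and.ALU i2 WAW r1
#3 head=3: or.ALU i3 WAW r1
#4 head=4: and.ALU+sub.ALU i4+i5 dual
#5 head=6: add.ALU i6 RAW r4
#6 head=7: beq.BR i7 no-port BR/MEM
#7 head=8: ld.MEM+or.ALU i8+i9 dual
#8 head=10: sub.ALU i10 RAW r5
#9 head=11: blt.BR i11 tail

PAIRS = 2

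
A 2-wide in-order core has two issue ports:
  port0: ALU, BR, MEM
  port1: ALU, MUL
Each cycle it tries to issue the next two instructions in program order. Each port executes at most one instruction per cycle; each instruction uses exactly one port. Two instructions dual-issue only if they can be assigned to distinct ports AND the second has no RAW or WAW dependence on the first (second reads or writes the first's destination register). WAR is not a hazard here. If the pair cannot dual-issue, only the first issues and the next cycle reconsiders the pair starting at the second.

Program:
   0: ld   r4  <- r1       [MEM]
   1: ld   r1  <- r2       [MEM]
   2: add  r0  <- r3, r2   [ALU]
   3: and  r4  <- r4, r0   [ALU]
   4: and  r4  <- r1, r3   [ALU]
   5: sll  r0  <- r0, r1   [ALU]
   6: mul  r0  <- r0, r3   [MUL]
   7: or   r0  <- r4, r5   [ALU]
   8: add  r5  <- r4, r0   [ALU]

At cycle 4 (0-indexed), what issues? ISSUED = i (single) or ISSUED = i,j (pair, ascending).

0. ld @i0  | no-port MEM/MEM
1. ld;add @i1+i2  | 2-wide
2. and @i3  | WAW r4
3. and;sll @i4+i5  | 2-wide
4. mul @i6  | WAW r0
5. or @i7  | RAW r0
6. add @i8  | tail

ISSUED = 6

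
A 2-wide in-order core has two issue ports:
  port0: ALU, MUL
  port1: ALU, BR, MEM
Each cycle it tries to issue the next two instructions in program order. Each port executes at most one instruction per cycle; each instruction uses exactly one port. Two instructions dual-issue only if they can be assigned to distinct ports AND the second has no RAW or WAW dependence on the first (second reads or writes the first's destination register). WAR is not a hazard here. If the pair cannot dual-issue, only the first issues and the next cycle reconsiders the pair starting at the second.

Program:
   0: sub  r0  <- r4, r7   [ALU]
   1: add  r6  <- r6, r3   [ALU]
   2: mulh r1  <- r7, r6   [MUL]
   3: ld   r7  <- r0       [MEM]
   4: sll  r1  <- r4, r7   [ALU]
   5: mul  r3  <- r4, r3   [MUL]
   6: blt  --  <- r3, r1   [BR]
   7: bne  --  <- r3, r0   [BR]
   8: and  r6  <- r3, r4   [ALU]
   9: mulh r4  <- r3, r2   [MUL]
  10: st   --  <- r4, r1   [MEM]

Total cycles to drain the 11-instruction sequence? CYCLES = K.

0. sub.ALU add.ALU @i0,i1  | 2-wide
1. mulh.MUL ld.MEM @i2,i3  | 2-wide
2. sll.ALU mul.MUL @i4,i5  | 2-wide
3. blt.BR @i6  | no-port BR/BR
4. bne.BR and.ALU @i7,i8  | 2-wide
5. mulh.MUL @i9  | RAW r4
6. st.MEM @i10  | tail

CYCLES = 7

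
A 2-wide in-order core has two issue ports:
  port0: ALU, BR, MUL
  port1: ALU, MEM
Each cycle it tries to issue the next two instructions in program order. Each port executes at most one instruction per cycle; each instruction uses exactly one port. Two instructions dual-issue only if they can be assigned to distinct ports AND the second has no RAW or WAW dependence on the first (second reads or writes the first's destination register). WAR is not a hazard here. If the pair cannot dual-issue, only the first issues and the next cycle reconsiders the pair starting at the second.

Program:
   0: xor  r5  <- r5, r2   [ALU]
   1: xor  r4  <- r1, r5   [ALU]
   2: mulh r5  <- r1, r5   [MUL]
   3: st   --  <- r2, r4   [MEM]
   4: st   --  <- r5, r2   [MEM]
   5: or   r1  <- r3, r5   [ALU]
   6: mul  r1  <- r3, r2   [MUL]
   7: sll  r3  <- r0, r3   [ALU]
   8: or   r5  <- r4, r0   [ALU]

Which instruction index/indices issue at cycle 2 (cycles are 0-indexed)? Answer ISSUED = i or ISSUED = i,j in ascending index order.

ISSUED = 3

  cy0 -> i0 (xor) RAW r5
  cy1 -> i1+i2 (xor/mulh) pair
  cy2 -> i3 (st) no-port MEM/MEM
  cy3 -> i4+i5 (st/or) pair
  cy4 -> i6+i7 (mul/sll) pair
  cy5 -> i8 (or) tail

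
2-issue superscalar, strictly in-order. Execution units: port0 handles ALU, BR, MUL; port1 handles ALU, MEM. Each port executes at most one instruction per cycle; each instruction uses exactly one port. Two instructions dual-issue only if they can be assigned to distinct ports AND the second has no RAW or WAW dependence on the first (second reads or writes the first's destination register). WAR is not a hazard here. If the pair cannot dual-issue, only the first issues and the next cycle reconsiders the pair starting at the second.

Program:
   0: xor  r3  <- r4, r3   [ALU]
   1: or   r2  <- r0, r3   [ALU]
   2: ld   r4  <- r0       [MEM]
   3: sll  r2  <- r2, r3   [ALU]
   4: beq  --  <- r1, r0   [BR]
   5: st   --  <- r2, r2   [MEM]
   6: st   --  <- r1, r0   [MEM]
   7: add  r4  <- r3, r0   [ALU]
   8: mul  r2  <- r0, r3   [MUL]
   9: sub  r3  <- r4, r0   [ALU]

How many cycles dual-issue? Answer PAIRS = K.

[0] i0  xor  -- RAW r3
[1] i1,i2  or/ld  -- pair
[2] i3,i4  sll/beq  -- pair
[3] i5  st  -- no-port MEM/MEM
[4] i6,i7  st/add  -- pair
[5] i8,i9  mul/sub  -- pair

PAIRS = 4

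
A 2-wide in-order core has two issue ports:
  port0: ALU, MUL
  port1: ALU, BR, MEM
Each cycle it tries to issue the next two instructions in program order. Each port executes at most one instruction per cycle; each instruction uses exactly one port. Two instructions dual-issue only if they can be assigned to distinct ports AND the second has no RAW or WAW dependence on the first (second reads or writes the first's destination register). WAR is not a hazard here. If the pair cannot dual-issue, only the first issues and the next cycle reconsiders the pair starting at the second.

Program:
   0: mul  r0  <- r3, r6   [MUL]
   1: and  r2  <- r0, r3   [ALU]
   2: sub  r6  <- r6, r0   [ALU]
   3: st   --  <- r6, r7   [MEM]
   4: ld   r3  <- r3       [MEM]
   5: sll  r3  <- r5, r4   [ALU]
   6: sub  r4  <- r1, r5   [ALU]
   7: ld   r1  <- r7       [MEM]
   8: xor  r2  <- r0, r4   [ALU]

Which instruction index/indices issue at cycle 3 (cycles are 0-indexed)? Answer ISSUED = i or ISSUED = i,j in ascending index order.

c0: i0 mul.MUL  RAW r0
c1: i1+i2 and.ALU;sub.ALU  dual
c2: i3 st.MEM  no-port MEM/MEM
c3: i4 ld.MEM  WAW r3
c4: i5+i6 sll.ALU;sub.ALU  dual
c5: i7+i8 ld.MEM;xor.ALU  dual

ISSUED = 4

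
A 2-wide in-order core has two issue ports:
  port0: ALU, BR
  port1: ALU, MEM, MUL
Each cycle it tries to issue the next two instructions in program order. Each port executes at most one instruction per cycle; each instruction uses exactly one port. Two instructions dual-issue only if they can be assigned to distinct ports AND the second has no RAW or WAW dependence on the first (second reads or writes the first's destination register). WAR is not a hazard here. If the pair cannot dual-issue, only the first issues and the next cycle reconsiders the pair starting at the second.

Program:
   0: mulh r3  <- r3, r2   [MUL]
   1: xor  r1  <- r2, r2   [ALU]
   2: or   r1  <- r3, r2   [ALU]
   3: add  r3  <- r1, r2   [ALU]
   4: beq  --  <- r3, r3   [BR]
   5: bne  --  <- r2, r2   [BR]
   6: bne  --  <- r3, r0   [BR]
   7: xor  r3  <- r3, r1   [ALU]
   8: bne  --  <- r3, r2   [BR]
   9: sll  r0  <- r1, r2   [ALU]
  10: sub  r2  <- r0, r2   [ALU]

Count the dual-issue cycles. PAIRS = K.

  cy0 -> i0,i1 (mulh/xor) dual
  cy1 -> i2 (or) RAW r1
  cy2 -> i3 (add) RAW r3
  cy3 -> i4 (beq) no-port BR/BR
  cy4 -> i5 (bne) no-port BR/BR
  cy5 -> i6,i7 (bne/xor) dual
  cy6 -> i8,i9 (bne/sll) dual
  cy7 -> i10 (sub) tail

PAIRS = 3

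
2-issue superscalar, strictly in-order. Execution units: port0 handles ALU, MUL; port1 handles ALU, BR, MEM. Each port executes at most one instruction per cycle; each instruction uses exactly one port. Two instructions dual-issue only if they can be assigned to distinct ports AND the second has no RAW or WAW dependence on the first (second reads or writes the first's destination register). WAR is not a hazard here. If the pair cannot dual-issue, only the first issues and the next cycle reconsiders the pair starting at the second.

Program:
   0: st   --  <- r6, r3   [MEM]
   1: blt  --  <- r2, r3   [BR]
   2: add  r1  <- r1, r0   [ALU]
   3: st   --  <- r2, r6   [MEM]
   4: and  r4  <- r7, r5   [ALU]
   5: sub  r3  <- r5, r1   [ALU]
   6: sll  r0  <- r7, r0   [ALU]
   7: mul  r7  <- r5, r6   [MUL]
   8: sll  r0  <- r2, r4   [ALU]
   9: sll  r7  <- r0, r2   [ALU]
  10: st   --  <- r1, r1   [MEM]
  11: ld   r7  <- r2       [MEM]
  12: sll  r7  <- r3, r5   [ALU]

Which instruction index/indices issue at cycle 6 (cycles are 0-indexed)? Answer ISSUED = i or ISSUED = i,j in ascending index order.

#0 head=0: st i0 no-port MEM/BR
#1 head=1: blt/add i1&i2 dual
#2 head=3: st/and i3&i4 dual
#3 head=5: sub/sll i5&i6 dual
#4 head=7: mul/sll i7&i8 dual
#5 head=9: sll/st i9&i10 dual
#6 head=11: ld i11 WAW r7
#7 head=12: sll i12 tail

ISSUED = 11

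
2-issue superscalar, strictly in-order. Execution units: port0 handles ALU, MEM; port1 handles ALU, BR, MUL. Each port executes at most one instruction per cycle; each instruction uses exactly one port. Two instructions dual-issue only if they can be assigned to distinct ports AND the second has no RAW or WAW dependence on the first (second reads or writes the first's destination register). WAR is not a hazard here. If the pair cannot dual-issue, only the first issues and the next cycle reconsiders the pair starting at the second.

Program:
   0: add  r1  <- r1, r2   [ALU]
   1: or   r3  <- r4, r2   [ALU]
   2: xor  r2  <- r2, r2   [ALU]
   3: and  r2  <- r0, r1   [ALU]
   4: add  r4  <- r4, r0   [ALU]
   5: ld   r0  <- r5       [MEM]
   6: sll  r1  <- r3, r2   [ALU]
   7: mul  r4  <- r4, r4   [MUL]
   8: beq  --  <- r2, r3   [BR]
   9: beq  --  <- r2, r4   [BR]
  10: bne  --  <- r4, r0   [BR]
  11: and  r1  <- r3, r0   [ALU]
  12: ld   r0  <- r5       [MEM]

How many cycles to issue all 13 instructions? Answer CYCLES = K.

CYCLES = 9

t=0 i0,i1:add/or ; pair
t=1 i2:xor ; WAW r2
t=2 i3,i4:and/add ; pair
t=3 i5,i6:ld/sll ; pair
t=4 i7:mul ; no-port MUL/BR
t=5 i8:beq ; no-port BR/BR
t=6 i9:beq ; no-port BR/BR
t=7 i10,i11:bne/and ; pair
t=8 i12:ld ; tail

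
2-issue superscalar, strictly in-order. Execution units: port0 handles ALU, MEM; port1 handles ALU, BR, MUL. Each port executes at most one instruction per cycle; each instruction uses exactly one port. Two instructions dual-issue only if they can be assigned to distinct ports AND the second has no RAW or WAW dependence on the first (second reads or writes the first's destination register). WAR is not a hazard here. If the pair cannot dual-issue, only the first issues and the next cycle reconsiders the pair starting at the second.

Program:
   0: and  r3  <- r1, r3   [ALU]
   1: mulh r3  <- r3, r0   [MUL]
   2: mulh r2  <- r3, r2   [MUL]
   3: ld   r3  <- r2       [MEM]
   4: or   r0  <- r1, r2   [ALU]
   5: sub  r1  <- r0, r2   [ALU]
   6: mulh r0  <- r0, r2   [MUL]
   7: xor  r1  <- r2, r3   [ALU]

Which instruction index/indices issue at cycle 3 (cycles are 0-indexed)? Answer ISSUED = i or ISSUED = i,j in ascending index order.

ISSUED = 3,4

c0: i0 and  RAW+WAW r3
c1: i1 mulh  no-port MUL/MUL
c2: i2 mulh  RAW r2
c3: i3+i4 ld or  dual
c4: i5+i6 sub mulh  dual
c5: i7 xor  tail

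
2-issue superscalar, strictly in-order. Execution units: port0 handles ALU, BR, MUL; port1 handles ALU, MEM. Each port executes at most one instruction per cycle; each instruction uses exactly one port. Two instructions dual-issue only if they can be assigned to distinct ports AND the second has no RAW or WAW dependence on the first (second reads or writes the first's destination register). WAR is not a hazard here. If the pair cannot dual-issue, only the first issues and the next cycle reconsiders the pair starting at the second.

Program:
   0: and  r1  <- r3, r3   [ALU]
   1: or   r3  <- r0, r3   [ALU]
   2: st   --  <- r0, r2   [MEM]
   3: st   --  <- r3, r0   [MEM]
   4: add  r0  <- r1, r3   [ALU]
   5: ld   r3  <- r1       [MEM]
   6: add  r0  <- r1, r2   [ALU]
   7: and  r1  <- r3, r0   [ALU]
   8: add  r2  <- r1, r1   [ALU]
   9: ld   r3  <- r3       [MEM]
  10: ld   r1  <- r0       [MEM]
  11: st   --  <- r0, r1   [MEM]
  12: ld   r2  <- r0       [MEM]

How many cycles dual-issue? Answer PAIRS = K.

t=0 i0/i1:and.ALU or.ALU ; 2-wide
t=1 i2:st.MEM ; no-port MEM/MEM
t=2 i3/i4:st.MEM add.ALU ; 2-wide
t=3 i5/i6:ld.MEM add.ALU ; 2-wide
t=4 i7:and.ALU ; RAW r1
t=5 i8/i9:add.ALU ld.MEM ; 2-wide
t=6 i10:ld.MEM ; no-port MEM/MEM
t=7 i11:st.MEM ; no-port MEM/MEM
t=8 i12:ld.MEM ; tail

PAIRS = 4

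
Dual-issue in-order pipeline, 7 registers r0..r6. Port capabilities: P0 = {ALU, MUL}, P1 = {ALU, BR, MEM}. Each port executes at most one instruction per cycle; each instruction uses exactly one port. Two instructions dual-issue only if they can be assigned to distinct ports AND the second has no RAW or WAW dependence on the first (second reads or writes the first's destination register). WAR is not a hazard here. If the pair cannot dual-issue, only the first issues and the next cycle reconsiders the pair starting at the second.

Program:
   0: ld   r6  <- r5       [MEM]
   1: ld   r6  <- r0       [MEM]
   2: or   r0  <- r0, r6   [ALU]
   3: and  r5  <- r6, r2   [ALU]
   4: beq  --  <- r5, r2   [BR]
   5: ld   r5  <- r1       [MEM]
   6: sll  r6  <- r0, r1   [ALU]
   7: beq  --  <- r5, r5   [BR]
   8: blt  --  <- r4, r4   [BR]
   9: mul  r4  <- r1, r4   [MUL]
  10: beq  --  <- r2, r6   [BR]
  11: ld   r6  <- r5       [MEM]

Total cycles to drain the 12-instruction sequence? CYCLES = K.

t=0 i0:ld ; no-port MEM/MEM
t=1 i1:ld ; RAW r6
t=2 i2+i3:or/and ; dual
t=3 i4:beq ; no-port BR/MEM
t=4 i5+i6:ld/sll ; dual
t=5 i7:beq ; no-port BR/BR
t=6 i8+i9:blt/mul ; dual
t=7 i10:beq ; no-port BR/MEM
t=8 i11:ld ; tail

CYCLES = 9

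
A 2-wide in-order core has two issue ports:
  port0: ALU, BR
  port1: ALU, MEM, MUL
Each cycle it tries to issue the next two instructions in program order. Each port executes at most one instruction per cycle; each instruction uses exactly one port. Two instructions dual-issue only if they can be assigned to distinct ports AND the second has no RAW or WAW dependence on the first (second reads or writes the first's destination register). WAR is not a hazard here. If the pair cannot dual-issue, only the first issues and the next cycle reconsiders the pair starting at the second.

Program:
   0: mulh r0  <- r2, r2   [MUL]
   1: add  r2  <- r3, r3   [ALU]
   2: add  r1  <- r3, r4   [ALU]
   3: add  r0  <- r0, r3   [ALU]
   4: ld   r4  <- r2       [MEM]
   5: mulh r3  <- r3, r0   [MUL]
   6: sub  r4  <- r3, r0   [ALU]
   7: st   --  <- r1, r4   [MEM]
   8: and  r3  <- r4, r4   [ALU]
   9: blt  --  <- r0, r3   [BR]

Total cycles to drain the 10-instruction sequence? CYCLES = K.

CYCLES = 7

#0 head=0: mulh.MUL add.ALU i0/i1 2-wide
#1 head=2: add.ALU add.ALU i2/i3 2-wide
#2 head=4: ld.MEM i4 no-port MEM/MUL
#3 head=5: mulh.MUL i5 RAW r3
#4 head=6: sub.ALU i6 RAW r4
#5 head=7: st.MEM and.ALU i7/i8 2-wide
#6 head=9: blt.BR i9 tail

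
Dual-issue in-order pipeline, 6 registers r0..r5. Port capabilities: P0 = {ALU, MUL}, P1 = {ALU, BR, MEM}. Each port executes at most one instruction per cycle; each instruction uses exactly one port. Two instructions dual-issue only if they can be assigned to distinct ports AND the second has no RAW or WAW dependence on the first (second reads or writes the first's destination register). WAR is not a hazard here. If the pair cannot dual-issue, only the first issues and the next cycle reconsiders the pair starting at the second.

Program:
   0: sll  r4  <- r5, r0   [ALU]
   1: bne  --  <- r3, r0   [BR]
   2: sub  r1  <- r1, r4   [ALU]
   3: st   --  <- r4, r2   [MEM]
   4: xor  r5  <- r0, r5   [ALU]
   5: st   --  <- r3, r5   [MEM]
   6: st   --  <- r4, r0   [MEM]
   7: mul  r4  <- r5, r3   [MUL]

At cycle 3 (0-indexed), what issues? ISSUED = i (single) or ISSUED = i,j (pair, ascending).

ISSUED = 5

  cy0 -> i0/i1 (sll+bne) pair
  cy1 -> i2/i3 (sub+st) pair
  cy2 -> i4 (xor) RAW r5
  cy3 -> i5 (st) no-port MEM/MEM
  cy4 -> i6/i7 (st+mul) pair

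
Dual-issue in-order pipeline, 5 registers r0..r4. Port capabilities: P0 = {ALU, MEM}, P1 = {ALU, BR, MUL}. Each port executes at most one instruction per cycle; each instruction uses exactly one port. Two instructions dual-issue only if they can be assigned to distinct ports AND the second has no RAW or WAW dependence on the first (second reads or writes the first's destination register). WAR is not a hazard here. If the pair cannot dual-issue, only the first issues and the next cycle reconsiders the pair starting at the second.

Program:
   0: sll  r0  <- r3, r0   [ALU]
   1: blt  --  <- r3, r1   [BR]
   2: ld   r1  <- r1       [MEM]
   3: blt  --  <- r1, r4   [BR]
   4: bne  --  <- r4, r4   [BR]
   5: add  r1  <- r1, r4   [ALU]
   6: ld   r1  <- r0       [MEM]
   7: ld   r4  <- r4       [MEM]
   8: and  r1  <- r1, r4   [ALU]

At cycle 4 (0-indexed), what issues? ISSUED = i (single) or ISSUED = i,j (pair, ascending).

[0] i0&i1  sll;blt  -- dual
[1] i2  ld  -- RAW r1
[2] i3  blt  -- no-port BR/BR
[3] i4&i5  bne;add  -- dual
[4] i6  ld  -- no-port MEM/MEM
[5] i7  ld  -- RAW r4
[6] i8  and  -- tail

ISSUED = 6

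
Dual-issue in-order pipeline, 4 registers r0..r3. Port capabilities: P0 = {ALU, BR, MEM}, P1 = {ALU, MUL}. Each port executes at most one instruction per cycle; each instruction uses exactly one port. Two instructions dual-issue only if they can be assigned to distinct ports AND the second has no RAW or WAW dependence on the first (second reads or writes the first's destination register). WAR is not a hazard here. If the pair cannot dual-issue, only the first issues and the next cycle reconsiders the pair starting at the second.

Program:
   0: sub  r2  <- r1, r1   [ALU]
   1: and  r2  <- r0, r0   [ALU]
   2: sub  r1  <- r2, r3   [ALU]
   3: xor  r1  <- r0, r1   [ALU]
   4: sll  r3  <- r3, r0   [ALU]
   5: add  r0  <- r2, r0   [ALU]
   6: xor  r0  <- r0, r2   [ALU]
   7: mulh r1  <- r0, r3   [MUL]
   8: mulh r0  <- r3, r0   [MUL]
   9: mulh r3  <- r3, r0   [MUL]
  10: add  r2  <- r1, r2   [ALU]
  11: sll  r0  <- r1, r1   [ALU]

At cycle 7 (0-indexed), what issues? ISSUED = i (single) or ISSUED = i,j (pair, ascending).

ISSUED = 8

[0] i0  sub  -- WAW r2
[1] i1  and  -- RAW r2
[2] i2  sub  -- RAW+WAW r1
[3] i3+i4  xor/sll  -- pair
[4] i5  add  -- RAW+WAW r0
[5] i6  xor  -- RAW r0
[6] i7  mulh  -- no-port MUL/MUL
[7] i8  mulh  -- no-port MUL/MUL
[8] i9+i10  mulh/add  -- pair
[9] i11  sll  -- tail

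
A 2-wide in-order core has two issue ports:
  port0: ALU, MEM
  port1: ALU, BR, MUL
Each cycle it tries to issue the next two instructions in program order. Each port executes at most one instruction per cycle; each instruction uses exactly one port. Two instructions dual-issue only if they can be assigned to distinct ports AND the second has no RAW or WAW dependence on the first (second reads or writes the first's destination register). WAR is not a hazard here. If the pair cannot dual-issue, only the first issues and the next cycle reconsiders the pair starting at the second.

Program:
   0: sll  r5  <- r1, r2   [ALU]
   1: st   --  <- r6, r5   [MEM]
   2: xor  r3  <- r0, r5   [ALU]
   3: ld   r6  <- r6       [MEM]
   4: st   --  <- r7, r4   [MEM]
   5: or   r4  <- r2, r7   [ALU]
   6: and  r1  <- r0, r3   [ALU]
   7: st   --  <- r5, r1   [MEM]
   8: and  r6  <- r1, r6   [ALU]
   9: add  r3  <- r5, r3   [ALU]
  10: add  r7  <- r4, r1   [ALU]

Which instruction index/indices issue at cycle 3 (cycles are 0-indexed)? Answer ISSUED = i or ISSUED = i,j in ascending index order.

[0] i0  sll  -- RAW r5
[1] i1+i2  st xor  -- dual
[2] i3  ld  -- no-port MEM/MEM
[3] i4+i5  st or  -- dual
[4] i6  and  -- RAW r1
[5] i7+i8  st and  -- dual
[6] i9+i10  add add  -- dual

ISSUED = 4,5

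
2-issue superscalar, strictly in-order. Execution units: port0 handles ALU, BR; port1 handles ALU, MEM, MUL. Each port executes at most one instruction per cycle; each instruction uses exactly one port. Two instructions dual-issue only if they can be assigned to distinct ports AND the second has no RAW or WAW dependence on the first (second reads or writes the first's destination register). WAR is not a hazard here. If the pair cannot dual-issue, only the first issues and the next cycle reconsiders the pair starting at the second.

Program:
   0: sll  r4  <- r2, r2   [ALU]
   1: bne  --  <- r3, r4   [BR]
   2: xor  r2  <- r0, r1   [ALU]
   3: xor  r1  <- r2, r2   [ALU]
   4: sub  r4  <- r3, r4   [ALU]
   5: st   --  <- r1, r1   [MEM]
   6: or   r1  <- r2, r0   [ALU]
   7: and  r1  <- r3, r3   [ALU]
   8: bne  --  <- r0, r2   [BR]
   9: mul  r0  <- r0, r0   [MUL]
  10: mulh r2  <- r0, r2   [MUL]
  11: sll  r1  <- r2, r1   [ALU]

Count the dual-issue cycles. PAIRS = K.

t=0 i0:sll ; RAW r4
t=1 i1&i2:bne+xor ; dual
t=2 i3&i4:xor+sub ; dual
t=3 i5&i6:st+or ; dual
t=4 i7&i8:and+bne ; dual
t=5 i9:mul ; no-port MUL/MUL
t=6 i10:mulh ; RAW r2
t=7 i11:sll ; tail

PAIRS = 4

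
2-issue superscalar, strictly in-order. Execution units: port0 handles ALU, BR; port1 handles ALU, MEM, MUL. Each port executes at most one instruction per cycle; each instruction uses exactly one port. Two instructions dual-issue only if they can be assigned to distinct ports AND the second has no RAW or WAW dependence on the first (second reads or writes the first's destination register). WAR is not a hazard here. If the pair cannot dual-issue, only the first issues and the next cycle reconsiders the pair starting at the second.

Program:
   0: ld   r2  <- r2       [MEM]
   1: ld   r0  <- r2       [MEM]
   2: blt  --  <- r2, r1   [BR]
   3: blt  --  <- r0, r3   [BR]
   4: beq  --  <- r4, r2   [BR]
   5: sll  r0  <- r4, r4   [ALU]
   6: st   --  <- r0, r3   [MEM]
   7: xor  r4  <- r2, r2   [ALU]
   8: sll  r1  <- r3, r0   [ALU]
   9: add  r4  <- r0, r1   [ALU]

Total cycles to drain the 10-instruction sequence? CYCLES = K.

#0 head=0: ld.MEM i0 no-port MEM/MEM
#1 head=1: ld.MEM+blt.BR i1/i2 2-wide
#2 head=3: blt.BR i3 no-port BR/BR
#3 head=4: beq.BR+sll.ALU i4/i5 2-wide
#4 head=6: st.MEM+xor.ALU i6/i7 2-wide
#5 head=8: sll.ALU i8 RAW r1
#6 head=9: add.ALU i9 tail

CYCLES = 7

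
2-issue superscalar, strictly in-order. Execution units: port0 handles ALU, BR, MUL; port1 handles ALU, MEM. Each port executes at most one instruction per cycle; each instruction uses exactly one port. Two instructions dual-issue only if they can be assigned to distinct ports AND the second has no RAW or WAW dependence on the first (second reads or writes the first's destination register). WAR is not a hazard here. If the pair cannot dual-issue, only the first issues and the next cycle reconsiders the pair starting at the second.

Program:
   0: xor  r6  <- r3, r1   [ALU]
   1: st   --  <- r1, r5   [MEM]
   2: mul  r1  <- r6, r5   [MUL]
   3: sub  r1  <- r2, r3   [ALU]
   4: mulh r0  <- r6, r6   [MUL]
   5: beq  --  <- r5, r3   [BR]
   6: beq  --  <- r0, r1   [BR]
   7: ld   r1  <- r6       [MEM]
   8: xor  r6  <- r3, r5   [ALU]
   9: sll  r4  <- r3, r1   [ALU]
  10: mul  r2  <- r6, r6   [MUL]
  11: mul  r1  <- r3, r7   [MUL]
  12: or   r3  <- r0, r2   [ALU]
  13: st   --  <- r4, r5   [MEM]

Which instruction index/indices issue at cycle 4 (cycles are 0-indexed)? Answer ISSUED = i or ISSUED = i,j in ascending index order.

ISSUED = 6,7

[0] i0/i1  xor.ALU;st.MEM  -- dual
[1] i2  mul.MUL  -- WAW r1
[2] i3/i4  sub.ALU;mulh.MUL  -- dual
[3] i5  beq.BR  -- no-port BR/BR
[4] i6/i7  beq.BR;ld.MEM  -- dual
[5] i8/i9  xor.ALU;sll.ALU  -- dual
[6] i10  mul.MUL  -- no-port MUL/MUL
[7] i11/i12  mul.MUL;or.ALU  -- dual
[8] i13  st.MEM  -- tail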